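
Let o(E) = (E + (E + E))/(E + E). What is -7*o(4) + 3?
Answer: -15/2 ≈ -7.5000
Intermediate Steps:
o(E) = 3/2 (o(E) = (E + 2*E)/((2*E)) = (3*E)*(1/(2*E)) = 3/2)
-7*o(4) + 3 = -7*3/2 + 3 = -21/2 + 3 = -15/2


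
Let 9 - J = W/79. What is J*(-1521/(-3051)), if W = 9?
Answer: 39546/8927 ≈ 4.4299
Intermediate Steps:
J = 702/79 (J = 9 - 9/79 = 702/79 ≈ 8.8861)
J*(-1521/(-3051)) = 702*(-1521/(-3051))/79 = 702*(-1521*(-1/3051))/79 = (702/79)*(169/339) = 39546/8927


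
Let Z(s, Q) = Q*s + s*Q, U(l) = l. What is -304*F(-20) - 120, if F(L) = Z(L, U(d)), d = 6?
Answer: 72840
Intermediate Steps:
Z(s, Q) = 2*Q*s (Z(s, Q) = Q*s + Q*s = 2*Q*s)
F(L) = 12*L (F(L) = 2*6*L = 12*L)
-304*F(-20) - 120 = -3648*(-20) - 120 = -304*(-240) - 120 = 72960 - 120 = 72840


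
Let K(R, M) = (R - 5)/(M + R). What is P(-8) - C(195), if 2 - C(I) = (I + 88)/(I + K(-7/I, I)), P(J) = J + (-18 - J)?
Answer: -68745733/3706264 ≈ -18.549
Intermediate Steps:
K(R, M) = (-5 + R)/(M + R)
P(J) = -18
C(I) = 2 - (88 + I)/(I + (-5 - 7/I)/(I - 7/I)) (C(I) = 2 - (I + 88)/(I + (-5 - 7/I)/(I - 7/I)) = 2 - (88 + I)/(I + (-5 - 7/I)/(I - 7/I)))
P(-8) - C(195) = -18 - (602 + 195³ - 88*195² - 17*195)/(-7 + 195³ - 12*195) = -18 - (602 + 7414875 - 88*38025 - 3315)/(-7 + 7414875 - 2340) = -18 - (602 + 7414875 - 3346200 - 3315)/7412528 = -18 - 4065962/7412528 = -18 - 1*2032981/3706264 = -18 - 2032981/3706264 = -68745733/3706264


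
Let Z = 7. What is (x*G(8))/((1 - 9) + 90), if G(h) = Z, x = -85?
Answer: -595/82 ≈ -7.2561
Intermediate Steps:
G(h) = 7
(x*G(8))/((1 - 9) + 90) = (-85*7)/((1 - 9) + 90) = -595/(-8 + 90) = -595/82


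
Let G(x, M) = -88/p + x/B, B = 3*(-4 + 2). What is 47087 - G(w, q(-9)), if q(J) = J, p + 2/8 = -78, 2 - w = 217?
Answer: 88359979/1878 ≈ 47050.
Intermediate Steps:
w = -215 (w = 2 - 1*217 = 2 - 217 = -215)
p = -313/4 (p = -¼ - 78 = -313/4 ≈ -78.250)
B = -6 (B = 3*(-2) = -6)
G(x, M) = 352/313 - x/6 (G(x, M) = -88/(-313/4) + x/(-6) = -88*(-4/313) + x*(-⅙) = 352/313 - x/6)
47087 - G(w, q(-9)) = 47087 - (352/313 - ⅙*(-215)) = 47087 - (352/313 + 215/6) = 47087 - 1*69407/1878 = 47087 - 69407/1878 = 88359979/1878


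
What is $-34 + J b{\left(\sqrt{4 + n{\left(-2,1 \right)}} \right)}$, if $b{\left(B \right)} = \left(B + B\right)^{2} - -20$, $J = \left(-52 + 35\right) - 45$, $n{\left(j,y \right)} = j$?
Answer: $-1770$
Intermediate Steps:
$J = -62$ ($J = -17 - 45 = -62$)
$b{\left(B \right)} = 20 + 4 B^{2}$ ($b{\left(B \right)} = \left(2 B\right)^{2} + 20 = 4 B^{2} + 20 = 20 + 4 B^{2}$)
$-34 + J b{\left(\sqrt{4 + n{\left(-2,1 \right)}} \right)} = -34 - 62 \left(20 + 4 \left(\sqrt{4 - 2}\right)^{2}\right) = -34 - 62 \left(20 + 4 \left(\sqrt{2}\right)^{2}\right) = -34 - 62 \left(20 + 4 \cdot 2\right) = -34 - 62 \left(20 + 8\right) = -34 - 1736 = -1770$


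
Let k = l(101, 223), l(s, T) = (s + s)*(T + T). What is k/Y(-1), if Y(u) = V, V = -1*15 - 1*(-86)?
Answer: 90092/71 ≈ 1268.9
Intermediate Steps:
V = 71 (V = -15 + 86 = 71)
Y(u) = 71
l(s, T) = 4*T*s (l(s, T) = (2*s)*(2*T) = 4*T*s)
k = 90092 (k = 4*223*101 = 90092)
k/Y(-1) = 90092/71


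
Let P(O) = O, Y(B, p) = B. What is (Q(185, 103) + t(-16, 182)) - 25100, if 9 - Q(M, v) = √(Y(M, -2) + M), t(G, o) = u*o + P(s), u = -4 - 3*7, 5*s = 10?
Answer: -29639 - √370 ≈ -29658.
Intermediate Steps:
s = 2 (s = (⅕)*10 = 2)
u = -25 (u = -4 - 21 = -25)
t(G, o) = 2 - 25*o (t(G, o) = -25*o + 2 = 2 - 25*o)
Q(M, v) = 9 - √2*√M (Q(M, v) = 9 - √(M + M) = 9 - √(2*M) = 9 - √2*√M)
(Q(185, 103) + t(-16, 182)) - 25100 = ((9 - √2*√185) + (2 - 25*182)) - 25100 = ((9 - √370) + (2 - 4550)) - 25100 = ((9 - √370) - 4548) - 25100 = (-4539 - √370) - 25100 = -29639 - √370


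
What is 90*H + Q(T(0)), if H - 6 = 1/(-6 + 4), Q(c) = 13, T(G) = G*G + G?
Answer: 508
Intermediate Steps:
T(G) = G + G² (T(G) = G² + G = G + G²)
H = 11/2 (H = 6 + 1/(-6 + 4) = 6 + 1/(-2) = 6 - ½ = 11/2 ≈ 5.5000)
90*H + Q(T(0)) = 90*(11/2) + 13 = 495 + 13 = 508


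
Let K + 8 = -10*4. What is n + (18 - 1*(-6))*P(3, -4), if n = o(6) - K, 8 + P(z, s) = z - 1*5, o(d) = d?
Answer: -186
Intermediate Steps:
K = -48 (K = -8 - 10*4 = -8 - 40 = -48)
P(z, s) = -13 + z (P(z, s) = -8 + (z - 1*5) = -8 + (z - 5) = -8 + (-5 + z) = -13 + z)
n = 54 (n = 6 - 1*(-48) = 6 + 48 = 54)
n + (18 - 1*(-6))*P(3, -4) = 54 + (18 - 1*(-6))*(-13 + 3) = 54 + (18 + 6)*(-10) = 54 + 24*(-10) = 54 - 240 = -186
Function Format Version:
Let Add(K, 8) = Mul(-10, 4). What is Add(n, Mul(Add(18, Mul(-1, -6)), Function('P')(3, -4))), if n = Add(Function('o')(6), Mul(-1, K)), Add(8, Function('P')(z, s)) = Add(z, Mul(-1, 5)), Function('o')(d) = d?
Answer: -186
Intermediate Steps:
K = -48 (K = Add(-8, Mul(-10, 4)) = Add(-8, -40) = -48)
Function('P')(z, s) = Add(-13, z) (Function('P')(z, s) = Add(-8, Add(z, Mul(-1, 5))) = Add(-8, Add(z, -5)) = Add(-8, Add(-5, z)) = Add(-13, z))
n = 54 (n = Add(6, Mul(-1, -48)) = Add(6, 48) = 54)
Add(n, Mul(Add(18, Mul(-1, -6)), Function('P')(3, -4))) = Add(54, Mul(Add(18, Mul(-1, -6)), Add(-13, 3))) = Add(54, Mul(Add(18, 6), -10)) = Add(54, Mul(24, -10)) = Add(54, -240) = -186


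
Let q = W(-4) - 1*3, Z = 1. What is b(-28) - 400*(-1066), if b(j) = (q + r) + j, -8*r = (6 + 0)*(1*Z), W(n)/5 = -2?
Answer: 1705433/4 ≈ 4.2636e+5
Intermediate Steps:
W(n) = -10 (W(n) = 5*(-2) = -10)
q = -13 (q = -10 - 1*3 = -10 - 3 = -13)
r = -¾ (r = -(6 + 0)*1*1/8 = -3/4 = -⅛*6 = -¾ ≈ -0.75000)
b(j) = -55/4 + j (b(j) = (-13 - ¾) + j = -55/4 + j)
b(-28) - 400*(-1066) = (-55/4 - 28) - 400*(-1066) = -167/4 + 426400 = 1705433/4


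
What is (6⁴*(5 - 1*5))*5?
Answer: 0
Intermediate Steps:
(6⁴*(5 - 1*5))*5 = (1296*(5 - 5))*5 = (1296*0)*5 = 0*5 = 0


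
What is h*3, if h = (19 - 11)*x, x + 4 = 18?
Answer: 336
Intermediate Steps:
x = 14 (x = -4 + 18 = 14)
h = 112 (h = (19 - 11)*14 = 8*14 = 112)
h*3 = 112*3 = 336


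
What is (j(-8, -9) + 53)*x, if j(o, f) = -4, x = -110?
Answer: -5390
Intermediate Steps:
(j(-8, -9) + 53)*x = (-4 + 53)*(-110) = 49*(-110) = -5390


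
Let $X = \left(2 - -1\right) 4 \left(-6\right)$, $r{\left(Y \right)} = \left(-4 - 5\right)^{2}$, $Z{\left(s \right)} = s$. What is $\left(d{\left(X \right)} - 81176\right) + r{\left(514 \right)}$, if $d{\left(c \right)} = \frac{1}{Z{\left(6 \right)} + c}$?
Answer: $- \frac{5352271}{66} \approx -81095.0$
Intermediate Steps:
$r{\left(Y \right)} = 81$ ($r{\left(Y \right)} = \left(-9\right)^{2} = 81$)
$X = -72$ ($X = \left(2 + 1\right) 4 \left(-6\right) = 3 \cdot 4 \left(-6\right) = 12 \left(-6\right) = -72$)
$d{\left(c \right)} = \frac{1}{6 + c}$
$\left(d{\left(X \right)} - 81176\right) + r{\left(514 \right)} = \left(\frac{1}{6 - 72} - 81176\right) + 81 = \left(\frac{1}{-66} - 81176\right) + 81 = \left(- \frac{1}{66} - 81176\right) + 81 = - \frac{5357617}{66} + 81 = - \frac{5352271}{66}$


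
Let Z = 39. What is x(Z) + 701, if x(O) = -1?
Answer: 700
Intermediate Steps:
x(Z) + 701 = -1 + 701 = 700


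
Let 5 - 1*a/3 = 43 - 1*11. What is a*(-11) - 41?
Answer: 850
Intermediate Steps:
a = -81 (a = 15 - 3*(43 - 1*11) = 15 - 3*(43 - 11) = 15 - 3*32 = 15 - 96 = -81)
a*(-11) - 41 = -81*(-11) - 41 = 891 - 41 = 850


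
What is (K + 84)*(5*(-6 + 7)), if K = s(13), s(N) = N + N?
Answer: 550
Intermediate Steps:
s(N) = 2*N
K = 26 (K = 2*13 = 26)
(K + 84)*(5*(-6 + 7)) = (26 + 84)*(5*(-6 + 7)) = 110*(5*1) = 110*5 = 550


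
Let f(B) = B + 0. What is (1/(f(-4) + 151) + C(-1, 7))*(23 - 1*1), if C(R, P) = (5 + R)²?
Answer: 51766/147 ≈ 352.15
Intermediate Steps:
f(B) = B
(1/(f(-4) + 151) + C(-1, 7))*(23 - 1*1) = (1/(-4 + 151) + (5 - 1)²)*(23 - 1*1) = (1/147 + 4²)*(23 - 1) = (1/147 + 16)*22 = (2353/147)*22 = 51766/147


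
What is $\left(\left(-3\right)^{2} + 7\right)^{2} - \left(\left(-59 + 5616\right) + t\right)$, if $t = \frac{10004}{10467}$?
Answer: $- \frac{55495571}{10467} \approx -5302.0$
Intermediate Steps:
$t = \frac{10004}{10467}$ ($t = 10004 \cdot \frac{1}{10467} = \frac{10004}{10467} \approx 0.95577$)
$\left(\left(-3\right)^{2} + 7\right)^{2} - \left(\left(-59 + 5616\right) + t\right) = \left(\left(-3\right)^{2} + 7\right)^{2} - \left(\left(-59 + 5616\right) + \frac{10004}{10467}\right) = \left(9 + 7\right)^{2} - \left(5557 + \frac{10004}{10467}\right) = 16^{2} - \frac{58175123}{10467} = 256 - \frac{58175123}{10467} = - \frac{55495571}{10467}$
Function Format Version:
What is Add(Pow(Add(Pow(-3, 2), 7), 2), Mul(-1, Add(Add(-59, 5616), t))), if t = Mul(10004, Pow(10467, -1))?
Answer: Rational(-55495571, 10467) ≈ -5302.0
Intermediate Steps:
t = Rational(10004, 10467) (t = Mul(10004, Rational(1, 10467)) = Rational(10004, 10467) ≈ 0.95577)
Add(Pow(Add(Pow(-3, 2), 7), 2), Mul(-1, Add(Add(-59, 5616), t))) = Add(Pow(Add(Pow(-3, 2), 7), 2), Mul(-1, Add(Add(-59, 5616), Rational(10004, 10467)))) = Add(Pow(Add(9, 7), 2), Mul(-1, Add(5557, Rational(10004, 10467)))) = Add(Pow(16, 2), Mul(-1, Rational(58175123, 10467))) = Add(256, Rational(-58175123, 10467)) = Rational(-55495571, 10467)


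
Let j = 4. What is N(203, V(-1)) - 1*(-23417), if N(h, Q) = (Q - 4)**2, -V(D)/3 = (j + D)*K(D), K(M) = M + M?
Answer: 23613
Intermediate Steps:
K(M) = 2*M
V(D) = -6*D*(4 + D) (V(D) = -3*(4 + D)*2*D = -6*D*(4 + D))
N(h, Q) = (-4 + Q)**2
N(203, V(-1)) - 1*(-23417) = (-4 - 6*(-1)*(4 - 1))**2 - 1*(-23417) = (-4 - 6*(-1)*3)**2 + 23417 = (-4 + 18)**2 + 23417 = 14**2 + 23417 = 196 + 23417 = 23613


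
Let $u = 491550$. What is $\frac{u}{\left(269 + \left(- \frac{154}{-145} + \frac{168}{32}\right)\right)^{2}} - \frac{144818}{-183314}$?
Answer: $\frac{5667483767544083}{779024060182659} \approx 7.2751$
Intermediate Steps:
$\frac{u}{\left(269 + \left(- \frac{154}{-145} + \frac{168}{32}\right)\right)^{2}} - \frac{144818}{-183314} = \frac{491550}{\left(269 + \left(- \frac{154}{-145} + \frac{168}{32}\right)\right)^{2}} - \frac{144818}{-183314} = \frac{491550}{\left(269 + \left(\left(-154\right) \left(- \frac{1}{145}\right) + 168 \cdot \frac{1}{32}\right)\right)^{2}} - - \frac{72409}{91657} = \frac{491550}{\left(269 + \left(\frac{154}{145} + \frac{21}{4}\right)\right)^{2}} + \frac{72409}{91657} = \frac{491550}{\left(269 + \frac{3661}{580}\right)^{2}} + \frac{72409}{91657} = \frac{491550}{\left(\frac{159681}{580}\right)^{2}} + \frac{72409}{91657} = \frac{491550}{\frac{25498021761}{336400}} + \frac{72409}{91657} = 491550 \cdot \frac{336400}{25498021761} + \frac{72409}{91657} = \frac{55119140000}{8499340587} + \frac{72409}{91657} = \frac{5667483767544083}{779024060182659}$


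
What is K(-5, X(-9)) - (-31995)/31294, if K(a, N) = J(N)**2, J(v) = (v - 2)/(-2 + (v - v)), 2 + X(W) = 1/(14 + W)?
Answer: 7248317/1564700 ≈ 4.6324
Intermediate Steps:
X(W) = -2 + 1/(14 + W)
J(v) = 1 - v/2 (J(v) = (-2 + v)/(-2 + 0) = (-2 + v)/(-2) = (-2 + v)*(-1/2) = 1 - v/2)
K(a, N) = (1 - N/2)**2
K(-5, X(-9)) - (-31995)/31294 = (-2 + (-27 - 2*(-9))/(14 - 9))**2/4 - (-31995)/31294 = (-2 + (-27 + 18)/5)**2/4 - (-31995)/31294 = (-2 + (1/5)*(-9))**2/4 - 1*(-31995/31294) = (-2 - 9/5)**2/4 + 31995/31294 = (-19/5)**2/4 + 31995/31294 = (1/4)*(361/25) + 31995/31294 = 361/100 + 31995/31294 = 7248317/1564700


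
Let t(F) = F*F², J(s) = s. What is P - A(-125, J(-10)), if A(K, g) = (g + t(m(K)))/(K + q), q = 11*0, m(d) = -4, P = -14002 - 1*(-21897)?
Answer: 986801/125 ≈ 7894.4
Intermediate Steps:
P = 7895 (P = -14002 + 21897 = 7895)
t(F) = F³
q = 0
A(K, g) = (-64 + g)/K (A(K, g) = (g + (-4)³)/(K + 0) = (g - 64)/K = (-64 + g)/K)
P - A(-125, J(-10)) = 7895 - (-64 - 10)/(-125) = 7895 - (-1)*(-74)/125 = 7895 - 1*74/125 = 7895 - 74/125 = 986801/125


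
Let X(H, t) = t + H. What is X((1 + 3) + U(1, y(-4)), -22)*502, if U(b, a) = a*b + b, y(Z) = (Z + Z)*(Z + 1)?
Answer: 3514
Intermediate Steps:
y(Z) = 2*Z*(1 + Z) (y(Z) = (2*Z)*(1 + Z) = 2*Z*(1 + Z))
U(b, a) = b + a*b
X(H, t) = H + t
X((1 + 3) + U(1, y(-4)), -22)*502 = (((1 + 3) + 1*(1 + 2*(-4)*(1 - 4))) - 22)*502 = ((4 + 1*(1 + 2*(-4)*(-3))) - 22)*502 = ((4 + 1*(1 + 24)) - 22)*502 = ((4 + 1*25) - 22)*502 = ((4 + 25) - 22)*502 = (29 - 22)*502 = 7*502 = 3514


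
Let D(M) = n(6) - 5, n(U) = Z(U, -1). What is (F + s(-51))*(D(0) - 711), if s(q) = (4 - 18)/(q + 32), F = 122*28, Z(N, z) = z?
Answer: -46546206/19 ≈ -2.4498e+6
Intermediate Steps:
n(U) = -1
F = 3416
D(M) = -6 (D(M) = -1 - 5 = -6)
s(q) = -14/(32 + q)
(F + s(-51))*(D(0) - 711) = (3416 - 14/(32 - 51))*(-6 - 711) = (3416 - 14/(-19))*(-717) = (3416 - 14*(-1/19))*(-717) = (3416 + 14/19)*(-717) = (64918/19)*(-717) = -46546206/19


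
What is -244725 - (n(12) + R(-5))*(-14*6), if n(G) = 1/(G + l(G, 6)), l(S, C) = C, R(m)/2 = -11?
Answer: -739705/3 ≈ -2.4657e+5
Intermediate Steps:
R(m) = -22 (R(m) = 2*(-11) = -22)
n(G) = 1/(6 + G) (n(G) = 1/(G + 6) = 1/(6 + G))
-244725 - (n(12) + R(-5))*(-14*6) = -244725 - (1/(6 + 12) - 22)*(-14*6) = -244725 - (1/18 - 22)*(-84) = -244725 - (-395)*(-84)/18 = -244725 - 1*5530/3 = -244725 - 5530/3 = -739705/3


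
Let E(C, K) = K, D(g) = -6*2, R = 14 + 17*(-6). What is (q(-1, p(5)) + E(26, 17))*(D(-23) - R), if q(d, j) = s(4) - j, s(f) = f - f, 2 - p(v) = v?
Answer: 1520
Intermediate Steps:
p(v) = 2 - v
R = -88 (R = 14 - 102 = -88)
s(f) = 0
q(d, j) = -j (q(d, j) = 0 - j = -j)
D(g) = -12
(q(-1, p(5)) + E(26, 17))*(D(-23) - R) = (-(2 - 1*5) + 17)*(-12 - 1*(-88)) = (-(2 - 5) + 17)*(-12 + 88) = (-1*(-3) + 17)*76 = (3 + 17)*76 = 20*76 = 1520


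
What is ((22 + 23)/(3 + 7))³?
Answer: 729/8 ≈ 91.125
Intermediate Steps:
((22 + 23)/(3 + 7))³ = (45/10)³ = (45*(⅒))³ = (9/2)³ = 729/8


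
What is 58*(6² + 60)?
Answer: 5568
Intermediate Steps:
58*(6² + 60) = 58*(36 + 60) = 58*96 = 5568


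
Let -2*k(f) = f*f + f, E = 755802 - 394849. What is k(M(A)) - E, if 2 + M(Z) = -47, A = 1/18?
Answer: -362129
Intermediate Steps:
A = 1/18 ≈ 0.055556
E = 360953
M(Z) = -49 (M(Z) = -2 - 47 = -49)
k(f) = -f/2 - f²/2 (k(f) = -(f*f + f)/2 = -(f² + f)/2 = -(f + f²)/2 = -f/2 - f²/2)
k(M(A)) - E = -½*(-49)*(1 - 49) - 1*360953 = -½*(-49)*(-48) - 360953 = -1176 - 360953 = -362129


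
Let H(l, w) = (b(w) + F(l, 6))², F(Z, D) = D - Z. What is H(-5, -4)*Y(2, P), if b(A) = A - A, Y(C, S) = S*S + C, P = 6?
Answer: 4598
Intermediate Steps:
Y(C, S) = C + S² (Y(C, S) = S² + C = C + S²)
b(A) = 0
H(l, w) = (6 - l)² (H(l, w) = (0 + (6 - l))² = (6 - l)²)
H(-5, -4)*Y(2, P) = (-6 - 5)²*(2 + 6²) = (-11)²*(2 + 36) = 121*38 = 4598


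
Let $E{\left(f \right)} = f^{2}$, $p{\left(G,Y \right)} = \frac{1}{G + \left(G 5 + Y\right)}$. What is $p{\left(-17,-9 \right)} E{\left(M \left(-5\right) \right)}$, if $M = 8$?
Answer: $- \frac{1600}{111} \approx -14.414$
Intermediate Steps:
$p{\left(G,Y \right)} = \frac{1}{Y + 6 G}$ ($p{\left(G,Y \right)} = \frac{1}{G + \left(5 G + Y\right)} = \frac{1}{G + \left(Y + 5 G\right)} = \frac{1}{Y + 6 G}$)
$p{\left(-17,-9 \right)} E{\left(M \left(-5\right) \right)} = \frac{\left(8 \left(-5\right)\right)^{2}}{-9 + 6 \left(-17\right)} = \frac{\left(-40\right)^{2}}{-9 - 102} = \frac{1}{-111} \cdot 1600 = \left(- \frac{1}{111}\right) 1600 = - \frac{1600}{111}$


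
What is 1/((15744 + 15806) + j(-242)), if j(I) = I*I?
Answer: 1/90114 ≈ 1.1097e-5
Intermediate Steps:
j(I) = I²
1/((15744 + 15806) + j(-242)) = 1/((15744 + 15806) + (-242)²) = 1/(31550 + 58564) = 1/90114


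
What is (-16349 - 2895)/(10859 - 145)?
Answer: -9622/5357 ≈ -1.7962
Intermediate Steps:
(-16349 - 2895)/(10859 - 145) = -19244/10714 = -19244*1/10714 = -9622/5357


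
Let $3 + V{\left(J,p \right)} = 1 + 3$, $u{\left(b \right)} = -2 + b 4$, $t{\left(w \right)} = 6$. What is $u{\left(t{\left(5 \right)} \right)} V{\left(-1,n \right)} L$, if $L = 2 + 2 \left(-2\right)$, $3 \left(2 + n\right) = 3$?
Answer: $-44$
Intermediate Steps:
$u{\left(b \right)} = -2 + 4 b$
$n = -1$ ($n = -2 + \frac{1}{3} \cdot 3 = -2 + 1 = -1$)
$V{\left(J,p \right)} = 1$ ($V{\left(J,p \right)} = -3 + \left(1 + 3\right) = -3 + 4 = 1$)
$L = -2$ ($L = 2 - 4 = -2$)
$u{\left(t{\left(5 \right)} \right)} V{\left(-1,n \right)} L = \left(-2 + 4 \cdot 6\right) 1 \left(-2\right) = \left(-2 + 24\right) 1 \left(-2\right) = 22 \cdot 1 \left(-2\right) = 22 \left(-2\right) = -44$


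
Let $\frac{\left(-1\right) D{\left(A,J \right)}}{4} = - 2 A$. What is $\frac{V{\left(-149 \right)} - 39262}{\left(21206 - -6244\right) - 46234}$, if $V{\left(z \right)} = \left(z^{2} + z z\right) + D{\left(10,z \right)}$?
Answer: $- \frac{1305}{4696} \approx -0.2779$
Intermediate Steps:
$D{\left(A,J \right)} = 8 A$ ($D{\left(A,J \right)} = - 4 \left(- 2 A\right) = 8 A$)
$V{\left(z \right)} = 80 + 2 z^{2}$ ($V{\left(z \right)} = \left(z^{2} + z z\right) + 8 \cdot 10 = \left(z^{2} + z^{2}\right) + 80 = 2 z^{2} + 80 = 80 + 2 z^{2}$)
$\frac{V{\left(-149 \right)} - 39262}{\left(21206 - -6244\right) - 46234} = \frac{\left(80 + 2 \left(-149\right)^{2}\right) - 39262}{\left(21206 - -6244\right) - 46234} = \frac{\left(80 + 2 \cdot 22201\right) - 39262}{\left(21206 + 6244\right) - 46234} = \frac{\left(80 + 44402\right) - 39262}{27450 - 46234} = \frac{44482 - 39262}{-18784} = 5220 \left(- \frac{1}{18784}\right) = - \frac{1305}{4696}$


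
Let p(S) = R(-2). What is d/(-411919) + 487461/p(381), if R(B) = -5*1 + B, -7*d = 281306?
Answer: -200794166353/2883433 ≈ -69637.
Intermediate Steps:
d = -281306/7 (d = -⅐*281306 = -281306/7 ≈ -40187.)
R(B) = -5 + B
p(S) = -7 (p(S) = -5 - 2 = -7)
d/(-411919) + 487461/p(381) = -281306/7/(-411919) + 487461/(-7) = -281306/7*(-1/411919) + 487461*(-⅐) = 281306/2883433 - 487461/7 = -200794166353/2883433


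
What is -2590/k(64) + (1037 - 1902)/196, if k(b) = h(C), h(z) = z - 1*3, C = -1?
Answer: 126045/196 ≈ 643.09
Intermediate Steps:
h(z) = -3 + z (h(z) = z - 3 = -3 + z)
k(b) = -4 (k(b) = -3 - 1 = -4)
-2590/k(64) + (1037 - 1902)/196 = -2590/(-4) + (1037 - 1902)/196 = -2590*(-¼) - 865*1/196 = 1295/2 - 865/196 = 126045/196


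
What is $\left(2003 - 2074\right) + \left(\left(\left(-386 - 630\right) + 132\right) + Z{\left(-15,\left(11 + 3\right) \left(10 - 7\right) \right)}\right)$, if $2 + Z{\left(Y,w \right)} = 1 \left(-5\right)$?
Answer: $-962$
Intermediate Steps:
$Z{\left(Y,w \right)} = -7$ ($Z{\left(Y,w \right)} = -2 + 1 \left(-5\right) = -2 - 5 = -7$)
$\left(2003 - 2074\right) + \left(\left(\left(-386 - 630\right) + 132\right) + Z{\left(-15,\left(11 + 3\right) \left(10 - 7\right) \right)}\right) = \left(2003 - 2074\right) + \left(\left(\left(-386 - 630\right) + 132\right) - 7\right) = -71 + \left(\left(-1016 + 132\right) - 7\right) = -71 - 891 = -962$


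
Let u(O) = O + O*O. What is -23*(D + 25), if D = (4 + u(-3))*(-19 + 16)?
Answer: 115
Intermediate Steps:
u(O) = O + O²
D = -30 (D = (4 - 3*(1 - 3))*(-19 + 16) = (4 - 3*(-2))*(-3) = (4 + 6)*(-3) = 10*(-3) = -30)
-23*(D + 25) = -23*(-30 + 25) = -23*(-5) = 115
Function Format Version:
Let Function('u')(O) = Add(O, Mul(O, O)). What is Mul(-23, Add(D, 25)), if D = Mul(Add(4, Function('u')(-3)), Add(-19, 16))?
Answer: 115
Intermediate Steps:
Function('u')(O) = Add(O, Pow(O, 2))
D = -30 (D = Mul(Add(4, Mul(-3, Add(1, -3))), Add(-19, 16)) = Mul(Add(4, Mul(-3, -2)), -3) = Mul(Add(4, 6), -3) = Mul(10, -3) = -30)
Mul(-23, Add(D, 25)) = Mul(-23, Add(-30, 25)) = Mul(-23, -5) = 115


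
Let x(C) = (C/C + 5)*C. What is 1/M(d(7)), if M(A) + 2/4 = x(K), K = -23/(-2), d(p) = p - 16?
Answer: 2/137 ≈ 0.014599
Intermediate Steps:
d(p) = -16 + p
K = 23/2 (K = -23*(-½) = 23/2 ≈ 11.500)
x(C) = 6*C (x(C) = (1 + 5)*C = 6*C)
M(A) = 137/2 (M(A) = -½ + 6*(23/2) = -½ + 69 = 137/2)
1/M(d(7)) = 1/(137/2) = 2/137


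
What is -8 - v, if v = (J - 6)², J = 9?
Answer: -17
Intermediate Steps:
v = 9 (v = (9 - 6)² = 3² = 9)
-8 - v = -8 - 1*9 = -8 - 9 = -17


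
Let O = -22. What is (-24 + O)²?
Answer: 2116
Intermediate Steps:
(-24 + O)² = (-24 - 22)² = (-46)² = 2116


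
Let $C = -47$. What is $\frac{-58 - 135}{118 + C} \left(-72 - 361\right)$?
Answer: $\frac{83569}{71} \approx 1177.0$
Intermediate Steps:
$\frac{-58 - 135}{118 + C} \left(-72 - 361\right) = \frac{-58 - 135}{118 - 47} \left(-72 - 361\right) = - \frac{193}{71} \left(-433\right) = \left(-193\right) \frac{1}{71} \left(-433\right) = \left(- \frac{193}{71}\right) \left(-433\right) = \frac{83569}{71}$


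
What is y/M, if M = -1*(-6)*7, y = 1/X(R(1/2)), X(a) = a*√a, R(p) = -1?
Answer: I/42 ≈ 0.02381*I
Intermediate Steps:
X(a) = a^(3/2)
y = I (y = 1/((-1)^(3/2)) = 1/(-I) = I ≈ 1.0*I)
M = 42 (M = 6*7 = 42)
y/M = I/42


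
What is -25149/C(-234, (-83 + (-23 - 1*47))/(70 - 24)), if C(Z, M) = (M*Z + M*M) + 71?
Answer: -53215284/1820537 ≈ -29.231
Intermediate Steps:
C(Z, M) = 71 + M**2 + M*Z (C(Z, M) = (M*Z + M**2) + 71 = (M**2 + M*Z) + 71 = 71 + M**2 + M*Z)
-25149/C(-234, (-83 + (-23 - 1*47))/(70 - 24)) = -25149/(71 + ((-83 + (-23 - 1*47))/(70 - 24))**2 + ((-83 + (-23 - 1*47))/(70 - 24))*(-234)) = -25149/(71 + ((-83 + (-23 - 47))/46)**2 + ((-83 + (-23 - 47))/46)*(-234)) = -25149/(71 + ((-83 - 70)*(1/46))**2 + ((-83 - 70)*(1/46))*(-234)) = -25149/(71 + (-153*1/46)**2 - 153*1/46*(-234)) = -25149/(71 + (-153/46)**2 - 153/46*(-234)) = -25149/(71 + 23409/2116 + 17901/23) = -25149/1820537/2116 = -25149*2116/1820537 = -53215284/1820537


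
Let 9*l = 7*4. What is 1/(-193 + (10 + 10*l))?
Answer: -9/1367 ≈ -0.0065838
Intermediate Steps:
l = 28/9 (l = (7*4)/9 = (⅑)*28 = 28/9 ≈ 3.1111)
1/(-193 + (10 + 10*l)) = 1/(-193 + (10 + 10*(28/9))) = 1/(-193 + (10 + 280/9)) = 1/(-193 + 370/9) = 1/(-1367/9) = -9/1367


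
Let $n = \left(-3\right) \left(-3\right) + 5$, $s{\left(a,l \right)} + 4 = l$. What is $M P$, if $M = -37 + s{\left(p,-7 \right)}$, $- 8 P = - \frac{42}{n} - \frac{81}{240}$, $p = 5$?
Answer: $- \frac{801}{40} \approx -20.025$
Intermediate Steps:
$s{\left(a,l \right)} = -4 + l$
$n = 14$ ($n = 9 + 5 = 14$)
$P = \frac{267}{640}$ ($P = - \frac{- \frac{42}{14} - \frac{81}{240}}{8} = - \frac{\left(-42\right) \frac{1}{14} - \frac{27}{80}}{8} = - \frac{-3 - \frac{27}{80}}{8} = \left(- \frac{1}{8}\right) \left(- \frac{267}{80}\right) = \frac{267}{640} \approx 0.41719$)
$M = -48$ ($M = -37 - 11 = -48$)
$M P = \left(-48\right) \frac{267}{640} = - \frac{801}{40}$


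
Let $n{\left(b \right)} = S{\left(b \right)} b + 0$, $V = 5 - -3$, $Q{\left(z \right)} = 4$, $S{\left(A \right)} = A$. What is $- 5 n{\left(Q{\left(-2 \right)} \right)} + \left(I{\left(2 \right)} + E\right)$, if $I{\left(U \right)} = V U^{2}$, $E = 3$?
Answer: $-45$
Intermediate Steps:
$V = 8$ ($V = 5 + 3 = 8$)
$n{\left(b \right)} = b^{2}$ ($n{\left(b \right)} = b b + 0 = b^{2} + 0 = b^{2}$)
$I{\left(U \right)} = 8 U^{2}$
$- 5 n{\left(Q{\left(-2 \right)} \right)} + \left(I{\left(2 \right)} + E\right) = - 5 \cdot 4^{2} + \left(8 \cdot 2^{2} + 3\right) = \left(-5\right) 16 + \left(8 \cdot 4 + 3\right) = -80 + \left(32 + 3\right) = -80 + 35 = -45$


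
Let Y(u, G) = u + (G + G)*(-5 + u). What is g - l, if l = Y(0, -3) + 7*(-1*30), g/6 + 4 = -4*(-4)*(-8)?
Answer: -612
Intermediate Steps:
Y(u, G) = u + 2*G*(-5 + u) (Y(u, G) = u + (2*G)*(-5 + u) = u + 2*G*(-5 + u))
g = -792 (g = -24 + 6*(-4*(-4)*(-8)) = -24 + 6*(16*(-8)) = -24 + 6*(-128) = -24 - 768 = -792)
l = -180 (l = (0 - 10*(-3) + 2*(-3)*0) + 7*(-1*30) = (0 + 30 + 0) + 7*(-30) = 30 - 210 = -180)
g - l = -792 - 1*(-180) = -792 + 180 = -612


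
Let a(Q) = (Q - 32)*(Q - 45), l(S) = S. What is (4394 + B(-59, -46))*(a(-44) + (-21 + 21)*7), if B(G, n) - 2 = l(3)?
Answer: 29754836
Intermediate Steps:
a(Q) = (-45 + Q)*(-32 + Q) (a(Q) = (-32 + Q)*(-45 + Q) = (-45 + Q)*(-32 + Q))
B(G, n) = 5 (B(G, n) = 2 + 3 = 5)
(4394 + B(-59, -46))*(a(-44) + (-21 + 21)*7) = (4394 + 5)*((1440 + (-44)² - 77*(-44)) + (-21 + 21)*7) = 4399*((1440 + 1936 + 3388) + 0*7) = 4399*(6764 + 0) = 4399*6764 = 29754836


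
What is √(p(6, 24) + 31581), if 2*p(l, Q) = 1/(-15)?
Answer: √28422870/30 ≈ 177.71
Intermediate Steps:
p(l, Q) = -1/30 (p(l, Q) = (½)/(-15) = (½)*(-1/15) = -1/30)
√(p(6, 24) + 31581) = √(-1/30 + 31581) = √(947429/30) = √28422870/30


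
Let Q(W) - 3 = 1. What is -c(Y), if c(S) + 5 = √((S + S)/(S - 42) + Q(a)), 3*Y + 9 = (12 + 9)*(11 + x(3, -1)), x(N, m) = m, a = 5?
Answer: 5 - 3*√26/5 ≈ 1.9406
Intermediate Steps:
Q(W) = 4 (Q(W) = 3 + 1 = 4)
Y = 67 (Y = -3 + ((12 + 9)*(11 - 1))/3 = -3 + (21*10)/3 = -3 + (⅓)*210 = -3 + 70 = 67)
c(S) = -5 + √(4 + 2*S/(-42 + S)) (c(S) = -5 + √((S + S)/(S - 42) + 4) = -5 + √((2*S)/(-42 + S) + 4) = -5 + √(2*S/(-42 + S) + 4) = -5 + √(4 + 2*S/(-42 + S)))
-c(Y) = -(-5 + √6*√((-28 + 67)/(-42 + 67))) = -(-5 + √6*√(39/25)) = -(-5 + √6*(√39/5)) = -(-5 + 3*√26/5) = 5 - 3*√26/5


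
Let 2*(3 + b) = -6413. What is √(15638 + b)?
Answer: √49714/2 ≈ 111.48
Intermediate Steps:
b = -6419/2 (b = -3 + (½)*(-6413) = -3 - 6413/2 = -6419/2 ≈ -3209.5)
√(15638 + b) = √(15638 - 6419/2) = √(24857/2) = √49714/2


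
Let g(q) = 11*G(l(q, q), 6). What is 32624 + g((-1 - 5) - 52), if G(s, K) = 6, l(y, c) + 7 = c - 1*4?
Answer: 32690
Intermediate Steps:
l(y, c) = -11 + c (l(y, c) = -7 + (c - 1*4) = -7 + (c - 4) = -7 + (-4 + c) = -11 + c)
g(q) = 66 (g(q) = 11*6 = 66)
32624 + g((-1 - 5) - 52) = 32624 + 66 = 32690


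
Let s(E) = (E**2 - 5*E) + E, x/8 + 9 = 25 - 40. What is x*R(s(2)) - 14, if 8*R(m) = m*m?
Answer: -398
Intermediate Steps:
x = -192 (x = -72 + 8*(25 - 40) = -72 + 8*(-15) = -72 - 120 = -192)
s(E) = E**2 - 4*E
R(m) = m**2/8 (R(m) = (m*m)/8 = m**2/8)
x*R(s(2)) - 14 = -24*(2*(-4 + 2))**2 - 14 = -24*(2*(-2))**2 - 14 = -24*(-4)**2 - 14 = -24*16 - 14 = -192*2 - 14 = -384 - 14 = -398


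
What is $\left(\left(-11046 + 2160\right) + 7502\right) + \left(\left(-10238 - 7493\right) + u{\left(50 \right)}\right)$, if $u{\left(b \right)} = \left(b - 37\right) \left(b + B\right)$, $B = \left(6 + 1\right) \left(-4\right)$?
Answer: $-18829$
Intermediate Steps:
$B = -28$ ($B = 7 \left(-4\right) = -28$)
$u{\left(b \right)} = \left(-37 + b\right) \left(-28 + b\right)$ ($u{\left(b \right)} = \left(b - 37\right) \left(b - 28\right) = \left(-37 + b\right) \left(-28 + b\right)$)
$\left(\left(-11046 + 2160\right) + 7502\right) + \left(\left(-10238 - 7493\right) + u{\left(50 \right)}\right) = \left(\left(-11046 + 2160\right) + 7502\right) + \left(\left(-10238 - 7493\right) + \left(1036 + 50^{2} - 3250\right)\right) = \left(-8886 + 7502\right) + \left(-17731 + \left(1036 + 2500 - 3250\right)\right) = -1384 + \left(-17731 + 286\right) = -1384 - 17445 = -18829$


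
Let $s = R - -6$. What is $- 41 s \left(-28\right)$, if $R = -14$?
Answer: $-9184$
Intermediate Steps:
$s = -8$ ($s = -14 - -6 = -14 + 6 = -8$)
$- 41 s \left(-28\right) = \left(-41\right) \left(-8\right) \left(-28\right) = 328 \left(-28\right) = -9184$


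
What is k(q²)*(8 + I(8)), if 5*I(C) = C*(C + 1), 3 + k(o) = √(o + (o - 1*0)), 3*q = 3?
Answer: -336/5 + 112*√2/5 ≈ -35.522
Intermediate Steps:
q = 1 (q = (⅓)*3 = 1)
k(o) = -3 + √2*√o (k(o) = -3 + √(o + (o - 1*0)) = -3 + √(o + (o + 0)) = -3 + √(o + o) = -3 + √(2*o) = -3 + √2*√o)
I(C) = C*(1 + C)/5 (I(C) = (C*(C + 1))/5 = (C*(1 + C))/5 = C*(1 + C)/5)
k(q²)*(8 + I(8)) = (-3 + √2*√(1²))*(8 + (⅕)*8*(1 + 8)) = (-3 + √2*√1)*(8 + (⅕)*8*9) = (-3 + √2*1)*(8 + 72/5) = (-3 + √2)*(112/5) = -336/5 + 112*√2/5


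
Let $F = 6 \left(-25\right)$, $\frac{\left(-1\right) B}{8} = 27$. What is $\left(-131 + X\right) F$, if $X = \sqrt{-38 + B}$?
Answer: $19650 - 150 i \sqrt{254} \approx 19650.0 - 2390.6 i$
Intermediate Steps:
$B = -216$ ($B = \left(-8\right) 27 = -216$)
$X = i \sqrt{254}$ ($X = \sqrt{-38 - 216} = \sqrt{-254} = i \sqrt{254} \approx 15.937 i$)
$F = -150$
$\left(-131 + X\right) F = \left(-131 + i \sqrt{254}\right) \left(-150\right) = 19650 - 150 i \sqrt{254}$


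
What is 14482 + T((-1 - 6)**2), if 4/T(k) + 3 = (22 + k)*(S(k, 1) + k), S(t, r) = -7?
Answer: 43141882/2979 ≈ 14482.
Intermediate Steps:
T(k) = 4/(-3 + (-7 + k)*(22 + k)) (T(k) = 4/(-3 + (22 + k)*(-7 + k)) = 4/(-3 + (-7 + k)*(22 + k)))
14482 + T((-1 - 6)**2) = 14482 + 4/(-157 + ((-1 - 6)**2)**2 + 15*(-1 - 6)**2) = 14482 + 4/(-157 + ((-7)**2)**2 + 15*(-7)**2) = 14482 + 4/(-157 + 49**2 + 15*49) = 14482 + 4/(-157 + 2401 + 735) = 14482 + 4/2979 = 43141882/2979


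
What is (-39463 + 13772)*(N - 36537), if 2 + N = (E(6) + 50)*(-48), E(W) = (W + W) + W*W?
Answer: 1059573913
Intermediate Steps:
E(W) = W² + 2*W (E(W) = 2*W + W² = W² + 2*W)
N = -4706 (N = -2 + (6*(2 + 6) + 50)*(-48) = -2 + (6*8 + 50)*(-48) = -2 + (48 + 50)*(-48) = -2 + 98*(-48) = -2 - 4704 = -4706)
(-39463 + 13772)*(N - 36537) = (-39463 + 13772)*(-4706 - 36537) = -25691*(-41243) = 1059573913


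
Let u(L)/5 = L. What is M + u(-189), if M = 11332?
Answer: 10387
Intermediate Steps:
u(L) = 5*L
M + u(-189) = 11332 + 5*(-189) = 11332 - 945 = 10387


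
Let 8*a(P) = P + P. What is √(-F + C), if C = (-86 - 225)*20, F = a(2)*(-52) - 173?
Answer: 3*I*√669 ≈ 77.595*I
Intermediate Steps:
a(P) = P/4 (a(P) = (P + P)/8 = (2*P)/8 = P/4)
F = -199 (F = ((¼)*2)*(-52) - 173 = (½)*(-52) - 173 = -26 - 173 = -199)
C = -6220 (C = -311*20 = -6220)
√(-F + C) = √(-1*(-199) - 6220) = √(199 - 6220) = √(-6021) = 3*I*√669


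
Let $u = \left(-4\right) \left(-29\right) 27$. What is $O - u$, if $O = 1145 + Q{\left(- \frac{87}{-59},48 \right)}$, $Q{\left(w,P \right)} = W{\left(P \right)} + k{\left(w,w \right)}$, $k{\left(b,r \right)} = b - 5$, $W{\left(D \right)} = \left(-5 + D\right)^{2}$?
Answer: $- \frac{8350}{59} \approx -141.53$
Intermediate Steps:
$k{\left(b,r \right)} = -5 + b$ ($k{\left(b,r \right)} = b - 5 = -5 + b$)
$Q{\left(w,P \right)} = -5 + w + \left(-5 + P\right)^{2}$ ($Q{\left(w,P \right)} = \left(-5 + P\right)^{2} + \left(-5 + w\right) = -5 + w + \left(-5 + P\right)^{2}$)
$O = \frac{176438}{59}$ ($O = 1145 - \left(5 - \frac{87}{59} - \left(-5 + 48\right)^{2}\right) = 1145 - \left(\frac{208}{59} - 1849\right) = 1145 + \left(-5 + \frac{87}{59} + 1849\right) = 1145 + \frac{108883}{59} = \frac{176438}{59} \approx 2990.5$)
$u = 3132$ ($u = 116 \cdot 27 = 3132$)
$O - u = \frac{176438}{59} - 3132 = - \frac{8350}{59}$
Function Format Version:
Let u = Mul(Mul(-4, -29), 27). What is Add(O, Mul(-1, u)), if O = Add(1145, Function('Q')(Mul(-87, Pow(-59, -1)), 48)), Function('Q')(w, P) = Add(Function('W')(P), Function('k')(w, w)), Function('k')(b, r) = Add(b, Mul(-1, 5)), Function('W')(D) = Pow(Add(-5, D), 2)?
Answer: Rational(-8350, 59) ≈ -141.53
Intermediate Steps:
Function('k')(b, r) = Add(-5, b) (Function('k')(b, r) = Add(b, -5) = Add(-5, b))
Function('Q')(w, P) = Add(-5, w, Pow(Add(-5, P), 2)) (Function('Q')(w, P) = Add(Pow(Add(-5, P), 2), Add(-5, w)) = Add(-5, w, Pow(Add(-5, P), 2)))
O = Rational(176438, 59) (O = Add(1145, Add(-5, Mul(-87, Pow(-59, -1)), Pow(Add(-5, 48), 2))) = Add(1145, Add(-5, Mul(-87, Rational(-1, 59)), Pow(43, 2))) = Add(1145, Add(-5, Rational(87, 59), 1849)) = Add(1145, Rational(108883, 59)) = Rational(176438, 59) ≈ 2990.5)
u = 3132 (u = Mul(116, 27) = 3132)
Add(O, Mul(-1, u)) = Add(Rational(176438, 59), Mul(-1, 3132)) = Add(Rational(176438, 59), -3132) = Rational(-8350, 59)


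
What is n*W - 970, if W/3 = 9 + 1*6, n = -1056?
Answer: -48490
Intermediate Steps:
W = 45 (W = 3*(9 + 1*6) = 3*(9 + 6) = 3*15 = 45)
n*W - 970 = -1056*45 - 970 = -47520 - 970 = -48490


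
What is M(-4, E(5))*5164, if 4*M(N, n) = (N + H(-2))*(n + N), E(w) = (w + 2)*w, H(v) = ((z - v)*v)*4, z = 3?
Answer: -1760924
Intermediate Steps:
H(v) = 4*v*(3 - v) (H(v) = ((3 - v)*v)*4 = (v*(3 - v))*4 = 4*v*(3 - v))
E(w) = w*(2 + w) (E(w) = (2 + w)*w = w*(2 + w))
M(N, n) = (-40 + N)*(N + n)/4 (M(N, n) = ((N + 4*(-2)*(3 - 1*(-2)))*(n + N))/4 = ((N + 4*(-2)*(3 + 2))*(N + n))/4 = ((N + 4*(-2)*5)*(N + n))/4 = ((N - 40)*(N + n))/4 = ((-40 + N)*(N + n))/4 = (-40 + N)*(N + n)/4)
M(-4, E(5))*5164 = (-10*(-4) - 50*(2 + 5) + (¼)*(-4)² + (¼)*(-4)*(5*(2 + 5)))*5164 = (40 - 50*7 + (¼)*16 + (¼)*(-4)*(5*7))*5164 = (40 - 10*35 + 4 + (¼)*(-4)*35)*5164 = (40 - 350 + 4 - 35)*5164 = -341*5164 = -1760924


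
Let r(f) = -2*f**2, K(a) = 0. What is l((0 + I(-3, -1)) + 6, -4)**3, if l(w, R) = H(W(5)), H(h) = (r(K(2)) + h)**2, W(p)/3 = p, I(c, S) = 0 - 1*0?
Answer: 11390625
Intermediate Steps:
I(c, S) = 0 (I(c, S) = 0 + 0 = 0)
W(p) = 3*p
H(h) = h**2 (H(h) = (-2*0**2 + h)**2 = (-2*0 + h)**2 = (0 + h)**2 = h**2)
l(w, R) = 225 (l(w, R) = (3*5)**2 = 15**2 = 225)
l((0 + I(-3, -1)) + 6, -4)**3 = 225**3 = 11390625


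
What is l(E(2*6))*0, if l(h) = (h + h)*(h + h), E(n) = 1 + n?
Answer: 0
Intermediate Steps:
l(h) = 4*h² (l(h) = (2*h)*(2*h) = 4*h²)
l(E(2*6))*0 = (4*(1 + 2*6)²)*0 = (4*(1 + 12)²)*0 = (4*13²)*0 = (4*169)*0 = 676*0 = 0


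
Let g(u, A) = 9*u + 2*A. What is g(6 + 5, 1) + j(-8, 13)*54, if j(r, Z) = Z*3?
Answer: 2207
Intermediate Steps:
j(r, Z) = 3*Z
g(u, A) = 2*A + 9*u
g(6 + 5, 1) + j(-8, 13)*54 = (2*1 + 9*(6 + 5)) + (3*13)*54 = (2 + 9*11) + 39*54 = (2 + 99) + 2106 = 101 + 2106 = 2207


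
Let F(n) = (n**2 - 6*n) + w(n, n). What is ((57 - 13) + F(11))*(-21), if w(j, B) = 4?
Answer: -2163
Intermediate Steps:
F(n) = 4 + n**2 - 6*n (F(n) = (n**2 - 6*n) + 4 = 4 + n**2 - 6*n)
((57 - 13) + F(11))*(-21) = ((57 - 13) + (4 + 11**2 - 6*11))*(-21) = (44 + (4 + 121 - 66))*(-21) = (44 + 59)*(-21) = 103*(-21) = -2163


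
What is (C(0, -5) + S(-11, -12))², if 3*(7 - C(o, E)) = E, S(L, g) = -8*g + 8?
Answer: 114244/9 ≈ 12694.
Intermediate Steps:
S(L, g) = 8 - 8*g
C(o, E) = 7 - E/3
(C(0, -5) + S(-11, -12))² = ((7 - ⅓*(-5)) + (8 - 8*(-12)))² = ((7 + 5/3) + (8 + 96))² = (26/3 + 104)² = (338/3)² = 114244/9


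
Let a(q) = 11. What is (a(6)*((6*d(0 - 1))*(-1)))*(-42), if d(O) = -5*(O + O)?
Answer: 27720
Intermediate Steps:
d(O) = -10*O
(a(6)*((6*d(0 - 1))*(-1)))*(-42) = (11*((6*(-10*(0 - 1)))*(-1)))*(-42) = (11*((6*(-10*(-1)))*(-1)))*(-42) = (11*((6*10)*(-1)))*(-42) = (11*(60*(-1)))*(-42) = (11*(-60))*(-42) = -660*(-42) = 27720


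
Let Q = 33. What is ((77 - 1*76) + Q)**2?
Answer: 1156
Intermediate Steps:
((77 - 1*76) + Q)**2 = ((77 - 1*76) + 33)**2 = ((77 - 76) + 33)**2 = (1 + 33)**2 = 34**2 = 1156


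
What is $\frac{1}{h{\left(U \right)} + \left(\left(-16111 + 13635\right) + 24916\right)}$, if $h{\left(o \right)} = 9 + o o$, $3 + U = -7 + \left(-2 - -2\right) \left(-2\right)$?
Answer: $\frac{1}{22549} \approx 4.4348 \cdot 10^{-5}$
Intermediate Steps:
$U = -10$ ($U = -3 - \left(7 - \left(-2 - -2\right) \left(-2\right)\right) = -3 - \left(7 - \left(-2 + 2\right) \left(-2\right)\right) = -3 + \left(-7 + 0 \left(-2\right)\right) = -3 + \left(-7 + 0\right) = -3 - 7 = -10$)
$h{\left(o \right)} = 9 + o^{2}$
$\frac{1}{h{\left(U \right)} + \left(\left(-16111 + 13635\right) + 24916\right)} = \frac{1}{\left(9 + \left(-10\right)^{2}\right) + \left(\left(-16111 + 13635\right) + 24916\right)} = \frac{1}{\left(9 + 100\right) + \left(-2476 + 24916\right)} = \frac{1}{109 + 22440} = \frac{1}{22549}$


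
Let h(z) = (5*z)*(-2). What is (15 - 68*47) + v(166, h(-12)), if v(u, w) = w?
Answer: -3061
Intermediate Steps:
h(z) = -10*z
(15 - 68*47) + v(166, h(-12)) = (15 - 68*47) - 10*(-12) = (15 - 3196) + 120 = -3181 + 120 = -3061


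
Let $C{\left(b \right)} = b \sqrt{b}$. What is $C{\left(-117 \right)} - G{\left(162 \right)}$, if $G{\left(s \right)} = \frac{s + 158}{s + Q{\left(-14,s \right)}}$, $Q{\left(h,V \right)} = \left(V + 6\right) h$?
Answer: $\frac{32}{219} - 351 i \sqrt{13} \approx 0.14612 - 1265.5 i$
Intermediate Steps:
$Q{\left(h,V \right)} = h \left(6 + V\right)$ ($Q{\left(h,V \right)} = \left(6 + V\right) h = h \left(6 + V\right)$)
$G{\left(s \right)} = \frac{158 + s}{-84 - 13 s}$ ($G{\left(s \right)} = \frac{s + 158}{s - 14 \left(6 + s\right)} = \frac{158 + s}{s - \left(84 + 14 s\right)} = \frac{158 + s}{-84 - 13 s}$)
$C{\left(b \right)} = b^{\frac{3}{2}}$
$C{\left(-117 \right)} - G{\left(162 \right)} = \left(-117\right)^{\frac{3}{2}} - \frac{158 + 162}{-84 - 2106} = - 351 i \sqrt{13} - \frac{1}{-84 - 2106} \cdot 320 = - 351 i \sqrt{13} - \frac{1}{-2190} \cdot 320 = - 351 i \sqrt{13} - \left(- \frac{1}{2190}\right) 320 = - 351 i \sqrt{13} - - \frac{32}{219} = - 351 i \sqrt{13} + \frac{32}{219} = \frac{32}{219} - 351 i \sqrt{13}$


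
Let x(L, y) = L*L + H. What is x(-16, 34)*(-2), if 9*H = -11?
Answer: -4586/9 ≈ -509.56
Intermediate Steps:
H = -11/9 (H = (1/9)*(-11) = -11/9 ≈ -1.2222)
x(L, y) = -11/9 + L**2 (x(L, y) = L*L - 11/9 = L**2 - 11/9 = -11/9 + L**2)
x(-16, 34)*(-2) = (-11/9 + (-16)**2)*(-2) = (-11/9 + 256)*(-2) = (2293/9)*(-2) = -4586/9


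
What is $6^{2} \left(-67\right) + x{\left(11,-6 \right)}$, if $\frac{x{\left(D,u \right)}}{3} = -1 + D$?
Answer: $-2382$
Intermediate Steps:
$x{\left(D,u \right)} = -3 + 3 D$ ($x{\left(D,u \right)} = 3 \left(-1 + D\right) = -3 + 3 D$)
$6^{2} \left(-67\right) + x{\left(11,-6 \right)} = 6^{2} \left(-67\right) + \left(-3 + 3 \cdot 11\right) = 36 \left(-67\right) + \left(-3 + 33\right) = -2412 + 30 = -2382$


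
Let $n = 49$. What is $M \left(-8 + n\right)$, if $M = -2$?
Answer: $-82$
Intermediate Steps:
$M \left(-8 + n\right) = - 2 \left(-8 + 49\right) = \left(-2\right) 41 = -82$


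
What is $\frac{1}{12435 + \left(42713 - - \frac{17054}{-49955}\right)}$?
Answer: $\frac{49955}{2754901286} \approx 1.8133 \cdot 10^{-5}$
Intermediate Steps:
$\frac{1}{12435 + \left(42713 - - \frac{17054}{-49955}\right)} = \frac{1}{12435 + \left(42713 - \left(-17054\right) \left(- \frac{1}{49955}\right)\right)} = \frac{1}{12435 + \left(42713 - \frac{17054}{49955}\right)} = \frac{1}{12435 + \frac{2133710861}{49955}} = \frac{1}{\frac{2754901286}{49955}} = \frac{49955}{2754901286}$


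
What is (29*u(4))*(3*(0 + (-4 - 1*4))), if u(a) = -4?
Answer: 2784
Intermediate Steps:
(29*u(4))*(3*(0 + (-4 - 1*4))) = (29*(-4))*(3*(0 + (-4 - 1*4))) = -348*(0 + (-4 - 4)) = -348*(0 - 8) = -348*(-8) = -116*(-24) = 2784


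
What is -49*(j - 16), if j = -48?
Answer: 3136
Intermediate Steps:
-49*(j - 16) = -49*(-48 - 16) = -49*(-64) = 3136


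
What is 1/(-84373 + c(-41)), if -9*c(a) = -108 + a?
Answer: -9/759208 ≈ -1.1854e-5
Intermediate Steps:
c(a) = 12 - a/9 (c(a) = -(-108 + a)/9 = 12 - a/9)
1/(-84373 + c(-41)) = 1/(-84373 + (12 - ⅑*(-41))) = 1/(-84373 + (12 + 41/9)) = 1/(-84373 + 149/9) = 1/(-759208/9) = -9/759208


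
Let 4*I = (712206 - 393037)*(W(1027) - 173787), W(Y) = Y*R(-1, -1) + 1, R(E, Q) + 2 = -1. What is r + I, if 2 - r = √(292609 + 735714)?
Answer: -56450463515/4 - √1028323 ≈ -1.4113e+10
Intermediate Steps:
R(E, Q) = -3 (R(E, Q) = -2 - 1 = -3)
r = 2 - √1028323 (r = 2 - √(292609 + 735714) = 2 - √1028323 ≈ -1012.1)
W(Y) = 1 - 3*Y (W(Y) = Y*(-3) + 1 = -3*Y + 1 = 1 - 3*Y)
I = -56450463523/4 (I = ((712206 - 393037)*((1 - 3*1027) - 173787))/4 = (319169*((1 - 3081) - 173787))/4 = (319169*(-3080 - 173787))/4 = (319169*(-176867))/4 = (¼)*(-56450463523) = -56450463523/4 ≈ -1.4113e+10)
r + I = (2 - √1028323) - 56450463523/4 = -56450463515/4 - √1028323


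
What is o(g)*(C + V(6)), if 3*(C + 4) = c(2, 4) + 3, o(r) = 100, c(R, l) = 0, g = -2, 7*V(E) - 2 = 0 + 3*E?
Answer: -100/7 ≈ -14.286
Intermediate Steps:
V(E) = 2/7 + 3*E/7 (V(E) = 2/7 + (0 + 3*E)/7 = 2/7 + (3*E)/7 = 2/7 + 3*E/7)
C = -3 (C = -4 + (0 + 3)/3 = -4 + (⅓)*3 = -4 + 1 = -3)
o(g)*(C + V(6)) = 100*(-3 + (2/7 + (3/7)*6)) = 100*(-3 + (2/7 + 18/7)) = 100*(-3 + 20/7) = 100*(-⅐) = -100/7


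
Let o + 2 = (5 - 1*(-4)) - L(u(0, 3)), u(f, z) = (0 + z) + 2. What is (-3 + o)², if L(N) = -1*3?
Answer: 49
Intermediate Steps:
u(f, z) = 2 + z (u(f, z) = z + 2 = 2 + z)
L(N) = -3
o = 10 (o = -2 + ((5 - 1*(-4)) - 1*(-3)) = -2 + ((5 + 4) + 3) = -2 + (9 + 3) = -2 + 12 = 10)
(-3 + o)² = (-3 + 10)² = 7² = 49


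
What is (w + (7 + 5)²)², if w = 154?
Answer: 88804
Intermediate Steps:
(w + (7 + 5)²)² = (154 + (7 + 5)²)² = (154 + 12²)² = (154 + 144)² = 298² = 88804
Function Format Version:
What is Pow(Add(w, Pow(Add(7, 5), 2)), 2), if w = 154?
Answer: 88804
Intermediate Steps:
Pow(Add(w, Pow(Add(7, 5), 2)), 2) = Pow(Add(154, Pow(Add(7, 5), 2)), 2) = Pow(Add(154, Pow(12, 2)), 2) = Pow(Add(154, 144), 2) = Pow(298, 2) = 88804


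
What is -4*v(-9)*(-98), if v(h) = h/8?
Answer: -441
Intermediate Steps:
v(h) = h/8 (v(h) = h*(⅛) = h/8)
-4*v(-9)*(-98) = -(-9)/2*(-98) = -4*(-9/8)*(-98) = (9/2)*(-98) = -441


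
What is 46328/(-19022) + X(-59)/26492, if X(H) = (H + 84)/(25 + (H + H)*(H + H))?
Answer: -8559952699137/3514665531988 ≈ -2.4355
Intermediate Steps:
X(H) = (84 + H)/(25 + 4*H**2) (X(H) = (84 + H)/(25 + (2*H)*(2*H)) = (84 + H)/(25 + 4*H**2))
46328/(-19022) + X(-59)/26492 = 46328/(-19022) + ((84 - 59)/(25 + 4*(-59)**2))/26492 = 46328*(-1/19022) + (25/(25 + 4*3481))*(1/26492) = -23164/9511 + (25/(25 + 13924))*(1/26492) = -23164/9511 + (25/13949)*(1/26492) = -23164/9511 + 25/369536908 = -8559952699137/3514665531988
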